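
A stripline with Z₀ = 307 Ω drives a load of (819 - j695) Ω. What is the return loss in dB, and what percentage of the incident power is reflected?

Γ = (512 − j695)/(1126 − j695), |Γ| = 0.652
RL = −20·log₁₀(0.652) = 3.71 dB
P_refl/P_inc = |Γ|² = 0.426

RL ≈ 3.71 dB; 42.6% of incident power reflected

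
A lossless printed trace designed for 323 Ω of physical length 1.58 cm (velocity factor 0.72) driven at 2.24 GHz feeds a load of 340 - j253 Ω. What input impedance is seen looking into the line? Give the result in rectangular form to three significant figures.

Z_in ≈ 153 + j7.09 Ω

λ = v/f = 0.72·c / 2.24 GHz = 0.0964 m
βl = 2π·l/λ = 2π × 0.164 = 59°
tan(βl) = tan(59°) = 1.66
Z_in = Z_0·(Z_L + jZ_0·tanβl)/(Z_0 + jZ_L·tanβl)
     = 323·(340 + j284)/(744 + j566)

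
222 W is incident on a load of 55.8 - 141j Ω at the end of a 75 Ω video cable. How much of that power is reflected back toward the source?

P_reflected ≈ 122 W

|Γ| = |(-19.2 − j141)/(130.8 − j141)| = 0.74
|Γ|² = 0.547
P_refl = |Γ|²·P_inc = 122 W, P_del = (1 − |Γ|²)·P_inc = 100 W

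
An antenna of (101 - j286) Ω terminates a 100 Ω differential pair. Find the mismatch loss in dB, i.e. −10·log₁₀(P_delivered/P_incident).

mismatch loss ≈ 4.81 dB

Γ = (1 − j286)/(201 − j286), |Γ| = 0.818
|Γ|² = 0.669, so P_del/P_inc = 1 − |Γ|² = 0.331
ML = −10·log₁₀(1 − |Γ|²)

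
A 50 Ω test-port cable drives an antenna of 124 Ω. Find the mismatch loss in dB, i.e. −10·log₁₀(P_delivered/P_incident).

mismatch loss ≈ 0.866 dB

Γ = (124 − 50)/(124 + 50) = 0.425
|Γ|² = 0.181, so P_del/P_inc = 1 − |Γ|² = 0.819
ML = −10·log₁₀(1 − |Γ|²)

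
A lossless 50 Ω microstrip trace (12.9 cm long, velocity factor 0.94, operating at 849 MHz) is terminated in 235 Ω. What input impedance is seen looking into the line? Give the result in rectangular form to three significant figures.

Z_in ≈ 24 + j53.1 Ω

λ = v/f = 0.94·c / 849 MHz = 0.332 m
βl = 2π·l/λ = 2π × 0.388 = 140°
tan(βl) = tan(140°) = -0.845
Z_in = Z_0·(Z_L + jZ_0·tanβl)/(Z_0 + jZ_L·tanβl)
     = 50·(235 − j42.2)/(50 − j198)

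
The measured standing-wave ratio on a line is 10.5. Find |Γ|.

|Γ| ≈ 0.826

|Γ| = (S − 1)/(S + 1) = (10.5 − 1)/(10.5 + 1) = 9.5/11.5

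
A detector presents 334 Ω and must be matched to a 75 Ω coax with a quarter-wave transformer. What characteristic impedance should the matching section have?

Z_qwt = √(Z_0·R_L) = √(75 × 334) = √25050

Z_qwt ≈ 158 Ω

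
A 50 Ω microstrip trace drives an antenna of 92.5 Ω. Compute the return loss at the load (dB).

Γ = (92.5 − 50)/(92.5 + 50) = 0.298
RL = −20·log₁₀|Γ| = −20·log₁₀(0.298)

RL ≈ 10.5 dB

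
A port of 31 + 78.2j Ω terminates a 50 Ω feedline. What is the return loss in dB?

RL ≈ 2.92 dB

Γ = (-19 + j78.2)/(81 + j78.2), |Γ| = 0.715
RL = −20·log₁₀|Γ| = −20·log₁₀(0.715)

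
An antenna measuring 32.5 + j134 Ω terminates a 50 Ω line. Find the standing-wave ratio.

Γ = (Z_L − Z_0)/(Z_L + Z_0) = (-17.5 + j134)/(82.5 + j134)
|Γ| = 135/157 = 0.859
VSWR = (1 + |Γ|)/(1 − |Γ|) = 1.86/0.141

VSWR ≈ 13.2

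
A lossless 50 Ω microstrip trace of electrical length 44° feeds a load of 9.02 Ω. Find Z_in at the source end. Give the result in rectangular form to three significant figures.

tan(βl) = tan(44°) = 0.966
Z_in = Z_0·(Z_L + jZ_0·tanβl)/(Z_0 + jZ_L·tanβl)
     = 50·(9.02 + j48.3)/(50 + j8.71)

Z_in ≈ 16.9 + j45.3 Ω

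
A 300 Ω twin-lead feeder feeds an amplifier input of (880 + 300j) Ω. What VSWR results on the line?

VSWR ≈ 3.31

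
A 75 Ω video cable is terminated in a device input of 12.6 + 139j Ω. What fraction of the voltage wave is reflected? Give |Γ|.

|Γ| ≈ 0.927

Γ = (Z_L − Z_0)/(Z_L + Z_0) = (-62.4 + j139)/(87.6 + j139)
|Γ| = 152/164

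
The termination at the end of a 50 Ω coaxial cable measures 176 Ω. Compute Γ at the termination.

Γ = (Z_L − Z_0)/(Z_L + Z_0) = (176 − 50)/(176 + 50) = 126/226

Γ = 0.558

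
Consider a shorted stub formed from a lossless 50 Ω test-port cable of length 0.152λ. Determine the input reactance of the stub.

X_in ≈ 70.7 Ω (inductive)

βl = 2π × 0.152 = 54.7°
tan(βl) = 1.41
For a shorted stub, Z_in = jZ_0·tan(βl)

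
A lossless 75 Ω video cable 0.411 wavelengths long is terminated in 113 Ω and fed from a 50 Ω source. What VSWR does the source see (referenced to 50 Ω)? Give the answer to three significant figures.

VSWR ≈ 2.01

βl = 2π × 0.411 = 148°
tan(βl) = -0.626
Z_in = Z_0·(Z_L + jZ_0·tanβl)/(Z_0 + jZ_L·tanβl) = 83.2 + j31.6 Ω
Γ_s = (Z_in − Z_s)/(Z_in + Z_s) = (33.2 + j31.6)/(133 + j31.6), |Γ_s| = 0.335
VSWR = (1 + |Γ_s|)/(1 − |Γ_s|)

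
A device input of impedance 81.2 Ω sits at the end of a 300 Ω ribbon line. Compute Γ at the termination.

Γ = -0.574

Γ = (Z_L − Z_0)/(Z_L + Z_0) = (81.2 − 300)/(81.2 + 300) = -218.8/381.2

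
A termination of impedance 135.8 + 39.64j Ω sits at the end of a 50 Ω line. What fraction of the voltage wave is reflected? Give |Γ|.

|Γ| ≈ 0.497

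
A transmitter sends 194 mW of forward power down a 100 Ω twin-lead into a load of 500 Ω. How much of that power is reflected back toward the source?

P_reflected ≈ 86.2 mW

Γ = (500 − 100)/(500 + 100) = 0.667
|Γ|² = 0.444
P_refl = |Γ|²·P_inc = 86.2 mW, P_del = (1 − |Γ|²)·P_inc = 108 mW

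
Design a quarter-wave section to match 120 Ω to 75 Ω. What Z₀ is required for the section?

Z_qwt = √(Z_0·R_L) = √(75 × 120) = √9000

Z_qwt ≈ 94.9 Ω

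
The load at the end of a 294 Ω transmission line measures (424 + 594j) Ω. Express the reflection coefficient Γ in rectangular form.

Γ ≈ 0.514 + j0.402

Γ = (Z_L − Z_0)/(Z_L + Z_0) = (130 + j594)/(718 + j594)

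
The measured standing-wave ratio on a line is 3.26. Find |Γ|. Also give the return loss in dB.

|Γ| = (S − 1)/(S + 1) = (3.26 − 1)/(3.26 + 1) = 2.26/4.26
RL = −20·log₁₀|Γ| = −20·log₁₀(0.531)

|Γ| ≈ 0.531; return loss ≈ 5.51 dB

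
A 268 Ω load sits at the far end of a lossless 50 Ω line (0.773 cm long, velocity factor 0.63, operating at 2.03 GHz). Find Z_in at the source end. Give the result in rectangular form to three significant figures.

λ = v/f = 0.63·c / 2.03 GHz = 0.0931 m
βl = 2π·l/λ = 2π × 0.083 = 29.9°
tan(βl) = tan(29.9°) = 0.575
Z_in = Z_0·(Z_L + jZ_0·tanβl)/(Z_0 + jZ_L·tanβl)
     = 50·(268 + j28.7)/(50 + j154)

Z_in ≈ 34 − j76 Ω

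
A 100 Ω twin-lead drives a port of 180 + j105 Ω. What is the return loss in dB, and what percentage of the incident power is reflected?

RL ≈ 7.1 dB; 19.5% of incident power reflected

Γ = (80 + j105)/(280 + j105), |Γ| = 0.441
RL = −20·log₁₀(0.441) = 7.1 dB
P_refl/P_inc = |Γ|² = 0.195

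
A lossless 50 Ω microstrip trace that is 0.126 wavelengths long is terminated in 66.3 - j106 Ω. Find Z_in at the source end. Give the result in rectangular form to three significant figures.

Z_in ≈ 11.5 − j22.5 Ω

βl = 2π × 0.126 = 45.4°
tan(βl) = tan(45.4°) = 1.01
Z_in = Z_0·(Z_L + jZ_0·tanβl)/(Z_0 + jZ_L·tanβl)
     = 50·(66.3 − j55.4)/(157 + j67.1)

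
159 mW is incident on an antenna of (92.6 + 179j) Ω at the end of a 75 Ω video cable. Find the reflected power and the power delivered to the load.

P_reflected ≈ 85.5 mW; P_delivered ≈ 73.5 mW

|Γ| = |(17.6 + j179)/(167.6 + j179)| = 0.733
|Γ|² = 0.538
P_refl = |Γ|²·P_inc = 85.5 mW, P_del = (1 − |Γ|²)·P_inc = 73.5 mW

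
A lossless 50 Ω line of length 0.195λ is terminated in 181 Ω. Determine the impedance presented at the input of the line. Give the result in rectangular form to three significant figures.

Z_in ≈ 15.4 − j16.5 Ω

βl = 2π × 0.195 = 70.2°
tan(βl) = tan(70.2°) = 2.78
Z_in = Z_0·(Z_L + jZ_0·tanβl)/(Z_0 + jZ_L·tanβl)
     = 50·(181 + j139)/(50 + j503)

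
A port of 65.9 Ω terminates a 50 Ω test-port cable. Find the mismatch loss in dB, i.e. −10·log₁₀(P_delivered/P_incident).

mismatch loss ≈ 0.0825 dB

Γ = (65.9 − 50)/(65.9 + 50) = 0.137
|Γ|² = 0.0188, so P_del/P_inc = 1 − |Γ|² = 0.981
ML = −10·log₁₀(1 − |Γ|²)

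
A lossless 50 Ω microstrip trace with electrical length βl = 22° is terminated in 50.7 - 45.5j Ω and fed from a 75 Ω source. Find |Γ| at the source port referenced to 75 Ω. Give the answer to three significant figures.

tan(βl) = 0.404
Z_in = Z_0·(Z_L + jZ_0·tanβl)/(Z_0 + jZ_L·tanβl) = 28.9 − j27.2 Ω
Γ_s = (Z_in − Z_s)/(Z_in + Z_s) = (-46.1 − j27.2)/(104 − j27.2), |Γ_s| = 0.498

|Γ| ≈ 0.498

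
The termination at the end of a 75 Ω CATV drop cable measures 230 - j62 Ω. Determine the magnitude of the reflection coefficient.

|Γ| ≈ 0.536

Γ = (Z_L − Z_0)/(Z_L + Z_0) = (155 − j62)/(305 − j62)
|Γ| = 167/311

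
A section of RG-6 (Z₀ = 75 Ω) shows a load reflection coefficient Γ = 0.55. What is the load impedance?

Z_L ≈ 258 Ω

Z_L = Z_0·(1 + Γ)/(1 − Γ) = 75·(1.55)/(0.45)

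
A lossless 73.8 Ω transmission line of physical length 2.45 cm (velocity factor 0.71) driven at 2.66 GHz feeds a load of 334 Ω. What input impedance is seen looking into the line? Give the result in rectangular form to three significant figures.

Z_in ≈ 18.4 + j25.6 Ω

λ = v/f = 0.71·c / 2.66 GHz = 0.0801 m
βl = 2π·l/λ = 2π × 0.306 = 110°
tan(βl) = tan(110°) = -2.73
Z_in = Z_0·(Z_L + jZ_0·tanβl)/(Z_0 + jZ_L·tanβl)
     = 73.8·(334 − j201)/(73.8 − j910)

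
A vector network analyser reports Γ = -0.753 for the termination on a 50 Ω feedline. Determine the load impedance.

Z_L = Z_0·(1 + Γ)/(1 − Γ) = 50·(0.247)/(1.75)

Z_L ≈ 7.05 Ω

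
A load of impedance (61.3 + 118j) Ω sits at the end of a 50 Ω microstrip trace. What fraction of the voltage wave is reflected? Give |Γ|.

|Γ| ≈ 0.731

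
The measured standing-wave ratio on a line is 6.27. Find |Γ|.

|Γ| ≈ 0.725

|Γ| = (S − 1)/(S + 1) = (6.27 − 1)/(6.27 + 1) = 5.27/7.27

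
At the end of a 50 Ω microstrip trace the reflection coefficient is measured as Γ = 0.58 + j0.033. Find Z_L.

Z_L = Z_0·(1 + Γ)/(1 − Γ) = 50·(1.58 + j0.033)/(0.42 − j0.033)

Z_L ≈ 187 + j18.6 Ω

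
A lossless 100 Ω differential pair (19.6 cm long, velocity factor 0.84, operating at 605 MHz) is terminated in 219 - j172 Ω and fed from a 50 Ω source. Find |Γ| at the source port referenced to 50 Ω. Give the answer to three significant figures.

|Γ| ≈ 0.763

λ = v/f = 0.84·c / 605 MHz = 0.417 m
βl = 2π·l/λ = 2π × 0.471 = 169°
tan(βl) = -0.187
Z_in = Z_0·(Z_L + jZ_0·tanβl)/(Z_0 + jZ_L·tanβl) = 361 − j63 Ω
Γ_s = (Z_in − Z_s)/(Z_in + Z_s) = (311 − j63)/(411 − j63), |Γ_s| = 0.763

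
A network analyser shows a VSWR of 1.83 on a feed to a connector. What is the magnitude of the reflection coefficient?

|Γ| ≈ 0.293

|Γ| = (S − 1)/(S + 1) = (1.83 − 1)/(1.83 + 1) = 0.83/2.83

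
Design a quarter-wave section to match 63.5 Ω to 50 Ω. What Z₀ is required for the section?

Z_qwt = √(Z_0·R_L) = √(50 × 63.5) = √3175

Z_qwt ≈ 56.3 Ω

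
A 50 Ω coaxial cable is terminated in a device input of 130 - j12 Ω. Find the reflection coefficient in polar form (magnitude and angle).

Γ ≈ 0.448 ∠ -4.72°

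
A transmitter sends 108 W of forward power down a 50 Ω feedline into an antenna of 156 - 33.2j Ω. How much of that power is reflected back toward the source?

P_reflected ≈ 30.6 W

|Γ| = |(106 − j33.2)/(206 − j33.2)| = 0.532
|Γ|² = 0.283
P_refl = |Γ|²·P_inc = 30.6 W, P_del = (1 − |Γ|²)·P_inc = 77.4 W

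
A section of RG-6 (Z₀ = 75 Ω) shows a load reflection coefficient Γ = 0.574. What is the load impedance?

Z_L = Z_0·(1 + Γ)/(1 − Γ) = 75·(1.57)/(0.426)

Z_L ≈ 277 Ω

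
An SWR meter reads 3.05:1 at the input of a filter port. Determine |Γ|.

|Γ| ≈ 0.506

|Γ| = (S − 1)/(S + 1) = (3.05 − 1)/(3.05 + 1) = 2.05/4.05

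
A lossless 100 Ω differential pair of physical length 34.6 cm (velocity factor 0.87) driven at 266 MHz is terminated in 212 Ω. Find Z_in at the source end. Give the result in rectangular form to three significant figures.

λ = v/f = 0.87·c / 266 MHz = 0.981 m
βl = 2π·l/λ = 2π × 0.353 = 127°
tan(βl) = tan(127°) = -1.33
Z_in = Z_0·(Z_L + jZ_0·tanβl)/(Z_0 + jZ_L·tanβl)
     = 100·(212 − j133)/(100 − j282)

Z_in ≈ 65.6 + j51.9 Ω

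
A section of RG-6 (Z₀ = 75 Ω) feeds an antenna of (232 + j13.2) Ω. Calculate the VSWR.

VSWR ≈ 3.1

Γ = (Z_L − Z_0)/(Z_L + Z_0) = (157 + j13.2)/(307 + j13.2)
|Γ| = 158/307 = 0.513
VSWR = (1 + |Γ|)/(1 − |Γ|) = 1.51/0.487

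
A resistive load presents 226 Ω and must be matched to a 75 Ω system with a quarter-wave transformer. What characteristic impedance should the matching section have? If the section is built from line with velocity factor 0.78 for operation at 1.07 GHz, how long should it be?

Z_qwt = √(Z_0·R_L) = √(75 × 226) = √16950
λ = 0.78·c/f = 0.219 m, so l = λ/4 = 0.0547 m

Z_qwt ≈ 130 Ω; length ≈ 5.47 cm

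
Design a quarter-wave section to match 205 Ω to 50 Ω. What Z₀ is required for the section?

Z_qwt = √(Z_0·R_L) = √(50 × 205) = √10250

Z_qwt ≈ 101 Ω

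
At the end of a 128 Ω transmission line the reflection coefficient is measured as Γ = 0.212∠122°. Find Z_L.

Z_L = Z_0·(1 + Γ)/(1 − Γ) = 128·(0.888 + j0.18)/(1.11 − j0.18)

Z_L ≈ 96.3 + j36.3 Ω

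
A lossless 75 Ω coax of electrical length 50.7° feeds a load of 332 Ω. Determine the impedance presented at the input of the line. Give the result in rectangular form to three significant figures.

Z_in ≈ 27.4 − j56.3 Ω

tan(βl) = tan(50.7°) = 1.22
Z_in = Z_0·(Z_L + jZ_0·tanβl)/(Z_0 + jZ_L·tanβl)
     = 75·(332 + j91.6)/(75 + j406)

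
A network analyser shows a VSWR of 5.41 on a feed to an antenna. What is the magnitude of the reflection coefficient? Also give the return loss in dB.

|Γ| = (S − 1)/(S + 1) = (5.41 − 1)/(5.41 + 1) = 4.41/6.41
RL = −20·log₁₀|Γ| = −20·log₁₀(0.688)

|Γ| ≈ 0.688; return loss ≈ 3.25 dB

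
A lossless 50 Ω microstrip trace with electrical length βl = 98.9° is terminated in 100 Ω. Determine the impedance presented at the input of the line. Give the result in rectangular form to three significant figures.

tan(βl) = tan(98.9°) = -6.39
Z_in = Z_0·(Z_L + jZ_0·tanβl)/(Z_0 + jZ_L·tanβl)
     = 50·(100 − j319)/(50 − j639)

Z_in ≈ 25.5 + j5.84 Ω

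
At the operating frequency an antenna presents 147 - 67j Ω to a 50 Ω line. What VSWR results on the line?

VSWR ≈ 3.61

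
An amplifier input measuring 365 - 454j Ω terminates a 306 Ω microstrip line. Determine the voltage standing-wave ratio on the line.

VSWR ≈ 3.6

Γ = (Z_L − Z_0)/(Z_L + Z_0) = (59 − j454)/(671 − j454)
|Γ| = 458/810 = 0.565
VSWR = (1 + |Γ|)/(1 − |Γ|) = 1.57/0.435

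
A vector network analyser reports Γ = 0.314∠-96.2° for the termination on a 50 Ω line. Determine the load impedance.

Z_L ≈ 38.6 − j26.8 Ω

Z_L = Z_0·(1 + Γ)/(1 − Γ) = 50·(0.966 − j0.312)/(1.03 + j0.312)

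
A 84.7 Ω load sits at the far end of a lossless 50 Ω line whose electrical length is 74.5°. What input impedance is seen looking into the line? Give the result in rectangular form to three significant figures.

tan(βl) = tan(74.5°) = 3.61
Z_in = Z_0·(Z_L + jZ_0·tanβl)/(Z_0 + jZ_L·tanβl)
     = 50·(84.7 + j180)/(50 + j305)

Z_in ≈ 31 − j8.8 Ω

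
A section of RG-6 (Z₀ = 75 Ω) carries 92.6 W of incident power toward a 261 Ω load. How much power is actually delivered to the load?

P_delivered ≈ 64.2 W

Γ = (261 − 75)/(261 + 75) = 0.554
|Γ|² = 0.306
P_refl = |Γ|²·P_inc = 28.4 W, P_del = (1 − |Γ|²)·P_inc = 64.2 W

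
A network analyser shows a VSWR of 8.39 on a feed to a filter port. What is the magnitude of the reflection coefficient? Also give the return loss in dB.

|Γ| = (S − 1)/(S + 1) = (8.39 − 1)/(8.39 + 1) = 7.39/9.39
RL = −20·log₁₀|Γ| = −20·log₁₀(0.787)

|Γ| ≈ 0.787; return loss ≈ 2.08 dB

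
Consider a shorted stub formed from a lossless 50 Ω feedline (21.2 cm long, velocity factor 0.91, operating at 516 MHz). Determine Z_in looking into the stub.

Z_in ≈ −j36 Ω

λ = v/f = 0.91·c / 516 MHz = 0.529 m
βl = 2π·l/λ = 2π × 0.401 = 144°
tan(βl) = -0.72
For a shorted stub, Z_in = jZ_0·tan(βl)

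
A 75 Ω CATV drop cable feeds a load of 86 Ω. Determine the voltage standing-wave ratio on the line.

VSWR ≈ 1.15

Γ = (86 − 75)/(86 + 75) = 0.0683
VSWR = (1 + 0.0683)/(1 − 0.0683)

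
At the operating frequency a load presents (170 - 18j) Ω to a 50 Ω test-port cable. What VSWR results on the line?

Γ = (Z_L − Z_0)/(Z_L + Z_0) = (120 − j18)/(220 − j18)
|Γ| = 121/221 = 0.55
VSWR = (1 + |Γ|)/(1 − |Γ|) = 1.55/0.45

VSWR ≈ 3.44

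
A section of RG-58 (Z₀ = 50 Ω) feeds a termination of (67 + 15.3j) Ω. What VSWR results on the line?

Γ = (Z_L − Z_0)/(Z_L + Z_0) = (17 + j15.3)/(117 + j15.3)
|Γ| = 22.9/118 = 0.194
VSWR = (1 + |Γ|)/(1 − |Γ|) = 1.19/0.806

VSWR ≈ 1.48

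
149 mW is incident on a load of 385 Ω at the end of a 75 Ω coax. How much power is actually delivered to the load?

P_delivered ≈ 81.3 mW

Γ = (385 − 75)/(385 + 75) = 0.674
|Γ|² = 0.454
P_refl = |Γ|²·P_inc = 67.7 mW, P_del = (1 − |Γ|²)·P_inc = 81.3 mW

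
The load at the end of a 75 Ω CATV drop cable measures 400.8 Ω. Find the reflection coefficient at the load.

Γ = (Z_L − Z_0)/(Z_L + Z_0) = (400.8 − 75)/(400.8 + 75) = 325.8/475.8

Γ = 0.685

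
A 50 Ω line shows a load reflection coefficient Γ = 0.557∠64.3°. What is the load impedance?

Z_L = Z_0·(1 + Γ)/(1 − Γ) = 50·(1.24 + j0.502)/(0.758 − j0.502)

Z_L ≈ 41.7 + j60.7 Ω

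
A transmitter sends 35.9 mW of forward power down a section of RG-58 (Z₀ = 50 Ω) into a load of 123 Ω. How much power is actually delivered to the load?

Γ = (123 − 50)/(123 + 50) = 0.422
|Γ|² = 0.178
P_refl = |Γ|²·P_inc = 6.39 mW, P_del = (1 − |Γ|²)·P_inc = 29.5 mW

P_delivered ≈ 29.5 mW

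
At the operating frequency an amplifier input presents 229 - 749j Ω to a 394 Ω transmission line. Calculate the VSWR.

Γ = (Z_L − Z_0)/(Z_L + Z_0) = (-165 − j749)/(623 − j749)
|Γ| = 767/974 = 0.787
VSWR = (1 + |Γ|)/(1 − |Γ|) = 1.79/0.213

VSWR ≈ 8.4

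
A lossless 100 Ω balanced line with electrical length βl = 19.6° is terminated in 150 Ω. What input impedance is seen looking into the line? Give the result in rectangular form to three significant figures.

tan(βl) = tan(19.6°) = 0.356
Z_in = Z_0·(Z_L + jZ_0·tanβl)/(Z_0 + jZ_L·tanβl)
     = 100·(150 + j35.6)/(100 + j53.4)

Z_in ≈ 132 − j34.6 Ω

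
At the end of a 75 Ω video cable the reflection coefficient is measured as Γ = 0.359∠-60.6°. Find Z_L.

Z_L = Z_0·(1 + Γ)/(1 − Γ) = 75·(1.18 − j0.313)/(0.824 + j0.313)

Z_L ≈ 84.1 − j60.4 Ω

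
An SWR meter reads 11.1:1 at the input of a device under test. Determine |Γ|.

|Γ| = (S − 1)/(S + 1) = (11.1 − 1)/(11.1 + 1) = 10.1/12.1

|Γ| ≈ 0.835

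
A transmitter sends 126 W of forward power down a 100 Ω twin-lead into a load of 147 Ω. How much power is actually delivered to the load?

P_delivered ≈ 121 W

Γ = (147 − 100)/(147 + 100) = 0.19
|Γ|² = 0.0362
P_refl = |Γ|²·P_inc = 4.56 W, P_del = (1 − |Γ|²)·P_inc = 121 W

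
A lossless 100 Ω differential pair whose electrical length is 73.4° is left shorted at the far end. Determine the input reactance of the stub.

tan(βl) = 3.35
For a shorted stub, Z_in = jZ_0·tan(βl)

X_in ≈ 335 Ω (inductive)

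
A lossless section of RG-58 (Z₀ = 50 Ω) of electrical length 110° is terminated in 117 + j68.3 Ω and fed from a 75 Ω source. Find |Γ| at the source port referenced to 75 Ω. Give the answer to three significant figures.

|Γ| ≈ 0.657

tan(βl) = -2.75
Z_in = Z_0·(Z_L + jZ_0·tanβl)/(Z_0 + jZ_L·tanβl) = 15.6 + j6.63 Ω
Γ_s = (Z_in − Z_s)/(Z_in + Z_s) = (-59.4 + j6.63)/(90.6 + j6.63), |Γ_s| = 0.657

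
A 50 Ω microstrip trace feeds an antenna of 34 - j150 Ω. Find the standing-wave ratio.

VSWR ≈ 15.3

Γ = (Z_L − Z_0)/(Z_L + Z_0) = (-16 − j150)/(84 − j150)
|Γ| = 151/172 = 0.877
VSWR = (1 + |Γ|)/(1 − |Γ|) = 1.88/0.123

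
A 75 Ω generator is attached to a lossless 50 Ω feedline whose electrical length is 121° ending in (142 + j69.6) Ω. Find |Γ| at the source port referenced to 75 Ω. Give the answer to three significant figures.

|Γ| ≈ 0.665

tan(βl) = -1.66
Z_in = Z_0·(Z_L + jZ_0·tanβl)/(Z_0 + jZ_L·tanβl) = 16.1 + j18.8 Ω
Γ_s = (Z_in − Z_s)/(Z_in + Z_s) = (-58.9 + j18.8)/(91.1 + j18.8), |Γ_s| = 0.665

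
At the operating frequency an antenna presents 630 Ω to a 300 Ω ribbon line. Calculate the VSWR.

VSWR ≈ 2.1

For a purely resistive load, VSWR = R_L/Z_0 or Z_0/R_L (whichever > 1) = 630/300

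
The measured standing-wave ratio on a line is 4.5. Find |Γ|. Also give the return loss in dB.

|Γ| ≈ 0.636; return loss ≈ 3.93 dB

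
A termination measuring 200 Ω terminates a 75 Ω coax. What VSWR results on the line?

Γ = (200 − 75)/(200 + 75) = 0.455
VSWR = (1 + 0.455)/(1 − 0.455)

VSWR ≈ 2.67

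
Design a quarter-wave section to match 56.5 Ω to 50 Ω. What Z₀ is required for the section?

Z_qwt = √(Z_0·R_L) = √(50 × 56.5) = √2825

Z_qwt ≈ 53.2 Ω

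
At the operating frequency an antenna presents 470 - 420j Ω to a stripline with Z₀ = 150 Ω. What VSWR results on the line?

VSWR ≈ 5.78

Γ = (Z_L − Z_0)/(Z_L + Z_0) = (320 − j420)/(620 − j420)
|Γ| = 528/749 = 0.705
VSWR = (1 + |Γ|)/(1 − |Γ|) = 1.71/0.295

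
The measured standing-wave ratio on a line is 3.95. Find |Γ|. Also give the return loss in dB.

|Γ| ≈ 0.596; return loss ≈ 4.5 dB

|Γ| = (S − 1)/(S + 1) = (3.95 − 1)/(3.95 + 1) = 2.95/4.95
RL = −20·log₁₀|Γ| = −20·log₁₀(0.596)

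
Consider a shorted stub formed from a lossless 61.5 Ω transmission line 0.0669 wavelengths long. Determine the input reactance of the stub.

X_in ≈ 27.5 Ω (inductive)

βl = 2π × 0.0669 = 24.1°
tan(βl) = 0.447
For a shorted stub, Z_in = jZ_0·tan(βl)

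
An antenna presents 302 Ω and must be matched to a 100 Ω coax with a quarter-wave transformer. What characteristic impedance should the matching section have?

Z_qwt = √(Z_0·R_L) = √(100 × 302) = √30200

Z_qwt ≈ 174 Ω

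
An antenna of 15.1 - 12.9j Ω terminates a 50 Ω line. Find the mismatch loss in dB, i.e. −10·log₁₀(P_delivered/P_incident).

Γ = (-34.9 − j12.9)/(65.1 − j12.9), |Γ| = 0.561
|Γ|² = 0.314, so P_del/P_inc = 1 − |Γ|² = 0.686
ML = −10·log₁₀(1 − |Γ|²)

mismatch loss ≈ 1.64 dB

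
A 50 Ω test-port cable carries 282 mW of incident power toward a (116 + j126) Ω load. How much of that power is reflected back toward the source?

|Γ| = |(66 + j126)/(166 + j126)| = 0.683
|Γ|² = 0.466
P_refl = |Γ|²·P_inc = 131 mW, P_del = (1 − |Γ|²)·P_inc = 151 mW

P_reflected ≈ 131 mW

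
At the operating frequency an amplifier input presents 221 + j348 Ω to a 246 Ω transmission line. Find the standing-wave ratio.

VSWR ≈ 3.99

Γ = (Z_L − Z_0)/(Z_L + Z_0) = (-25 + j348)/(467 + j348)
|Γ| = 349/582 = 0.599
VSWR = (1 + |Γ|)/(1 − |Γ|) = 1.6/0.401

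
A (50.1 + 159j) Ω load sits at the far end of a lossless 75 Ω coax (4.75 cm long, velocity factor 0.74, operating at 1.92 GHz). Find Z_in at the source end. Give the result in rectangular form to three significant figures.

λ = v/f = 0.74·c / 1.92 GHz = 0.116 m
βl = 2π·l/λ = 2π × 0.411 = 148°
tan(βl) = tan(148°) = -0.627
Z_in = Z_0·(Z_L + jZ_0·tanβl)/(Z_0 + jZ_L·tanβl)
     = 75·(50.1 + j112)/(175 − j31.4)

Z_in ≈ 12.5 + j50.3 Ω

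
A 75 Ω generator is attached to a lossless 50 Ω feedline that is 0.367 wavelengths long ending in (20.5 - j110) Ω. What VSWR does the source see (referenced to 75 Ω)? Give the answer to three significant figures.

βl = 2π × 0.367 = 132°
tan(βl) = -1.11
Z_in = Z_0·(Z_L + jZ_0·tanβl)/(Z_0 + jZ_L·tanβl) = 20.2 + j109 Ω
Γ_s = (Z_in − Z_s)/(Z_in + Z_s) = (-54.8 + j109)/(95.2 + j109), |Γ_s| = 0.843
VSWR = (1 + |Γ_s|)/(1 − |Γ_s|)

VSWR ≈ 11.7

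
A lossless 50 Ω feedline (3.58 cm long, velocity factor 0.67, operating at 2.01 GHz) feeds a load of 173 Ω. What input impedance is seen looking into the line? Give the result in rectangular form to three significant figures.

Z_in ≈ 22.6 + j35 Ω

λ = v/f = 0.67·c / 2.01 GHz = 0.1 m
βl = 2π·l/λ = 2π × 0.358 = 129°
tan(βl) = tan(129°) = -1.24
Z_in = Z_0·(Z_L + jZ_0·tanβl)/(Z_0 + jZ_L·tanβl)
     = 50·(173 − j62)/(50 − j215)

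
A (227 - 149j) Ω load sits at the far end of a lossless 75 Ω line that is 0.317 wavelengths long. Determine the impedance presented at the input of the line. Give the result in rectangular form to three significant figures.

Z_in ≈ 23.6 + j45.6 Ω

βl = 2π × 0.317 = 114°
tan(βl) = tan(114°) = -2.23
Z_in = Z_0·(Z_L + jZ_0·tanβl)/(Z_0 + jZ_L·tanβl)
     = 75·(227 − j317)/(-258 − j507)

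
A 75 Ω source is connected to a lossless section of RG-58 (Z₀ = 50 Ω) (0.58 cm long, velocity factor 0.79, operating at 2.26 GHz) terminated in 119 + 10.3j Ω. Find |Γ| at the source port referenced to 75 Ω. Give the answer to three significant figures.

λ = v/f = 0.79·c / 2.26 GHz = 0.105 m
βl = 2π·l/λ = 2π × 0.0553 = 19.9°
tan(βl) = 0.362
Z_in = Z_0·(Z_L + jZ_0·tanβl)/(Z_0 + jZ_L·tanβl) = 84.2 − j47.7 Ω
Γ_s = (Z_in − Z_s)/(Z_in + Z_s) = (9.16 − j47.7)/(159 − j47.7), |Γ_s| = 0.292

|Γ| ≈ 0.292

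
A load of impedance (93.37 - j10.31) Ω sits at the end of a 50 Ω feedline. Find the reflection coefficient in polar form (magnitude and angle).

Γ ≈ 0.31 ∠ -9.26°

Γ = (Z_L − Z_0)/(Z_L + Z_0) = (43.37 − j10.31)/(143.4 − j10.31)
|Γ| = 44.6/144 = 0.31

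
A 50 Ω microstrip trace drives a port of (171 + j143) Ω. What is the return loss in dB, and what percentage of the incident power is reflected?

RL ≈ 2.95 dB; 50.6% of incident power reflected

Γ = (121 + j143)/(221 + j143), |Γ| = 0.712
RL = −20·log₁₀(0.712) = 2.95 dB
P_refl/P_inc = |Γ|² = 0.506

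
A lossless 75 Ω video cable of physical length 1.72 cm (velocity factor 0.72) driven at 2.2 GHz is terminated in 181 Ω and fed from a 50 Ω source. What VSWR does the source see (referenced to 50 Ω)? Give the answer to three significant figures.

λ = v/f = 0.72·c / 2.2 GHz = 0.0982 m
βl = 2π·l/λ = 2π × 0.175 = 63.1°
tan(βl) = 1.97
Z_in = Z_0·(Z_L + jZ_0·tanβl)/(Z_0 + jZ_L·tanβl) = 37.4 − j30.2 Ω
Γ_s = (Z_in − Z_s)/(Z_in + Z_s) = (-12.6 − j30.2)/(87.4 − j30.2), |Γ_s| = 0.354
VSWR = (1 + |Γ_s|)/(1 − |Γ_s|)

VSWR ≈ 2.09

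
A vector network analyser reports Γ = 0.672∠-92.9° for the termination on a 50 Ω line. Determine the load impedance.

Z_L = Z_0·(1 + Γ)/(1 − Γ) = 50·(0.966 − j0.671)/(1.03 + j0.671)

Z_L ≈ 18 − j44.2 Ω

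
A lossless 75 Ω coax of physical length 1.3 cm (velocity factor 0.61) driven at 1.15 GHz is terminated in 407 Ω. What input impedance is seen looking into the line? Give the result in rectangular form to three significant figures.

Z_in ≈ 51.8 − j116 Ω

λ = v/f = 0.61·c / 1.15 GHz = 0.159 m
βl = 2π·l/λ = 2π × 0.0817 = 29.4°
tan(βl) = tan(29.4°) = 0.564
Z_in = Z_0·(Z_L + jZ_0·tanβl)/(Z_0 + jZ_L·tanβl)
     = 75·(407 + j42.3)/(75 + j229)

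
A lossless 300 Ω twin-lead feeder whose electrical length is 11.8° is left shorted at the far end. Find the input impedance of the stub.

Z_in ≈ +j62.7 Ω

tan(βl) = 0.209
For a shorted stub, Z_in = jZ_0·tan(βl)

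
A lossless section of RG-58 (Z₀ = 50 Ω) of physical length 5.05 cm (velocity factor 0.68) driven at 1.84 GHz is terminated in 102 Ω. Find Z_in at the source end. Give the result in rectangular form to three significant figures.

λ = v/f = 0.68·c / 1.84 GHz = 0.111 m
βl = 2π·l/λ = 2π × 0.455 = 164°
tan(βl) = tan(164°) = -0.287
Z_in = Z_0·(Z_L + jZ_0·tanβl)/(Z_0 + jZ_L·tanβl)
     = 50·(102 − j14.4)/(50 − j29.3)

Z_in ≈ 82.2 + j33.8 Ω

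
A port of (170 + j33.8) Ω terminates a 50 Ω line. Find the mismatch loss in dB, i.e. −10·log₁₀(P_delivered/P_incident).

Γ = (120 + j33.8)/(220 + j33.8), |Γ| = 0.56
|Γ|² = 0.314, so P_del/P_inc = 1 − |Γ|² = 0.686
ML = −10·log₁₀(1 − |Γ|²)

mismatch loss ≈ 1.63 dB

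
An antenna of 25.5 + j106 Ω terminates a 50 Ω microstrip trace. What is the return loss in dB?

RL ≈ 1.56 dB

Γ = (-24.5 + j106)/(75.5 + j106), |Γ| = 0.836
RL = −20·log₁₀|Γ| = −20·log₁₀(0.836)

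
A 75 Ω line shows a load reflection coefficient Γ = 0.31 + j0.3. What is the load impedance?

Z_L ≈ 108 + j79.5 Ω

Z_L = Z_0·(1 + Γ)/(1 − Γ) = 75·(1.31 + j0.3)/(0.69 − j0.3)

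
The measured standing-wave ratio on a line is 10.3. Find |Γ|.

|Γ| ≈ 0.823

|Γ| = (S − 1)/(S + 1) = (10.3 − 1)/(10.3 + 1) = 9.3/11.3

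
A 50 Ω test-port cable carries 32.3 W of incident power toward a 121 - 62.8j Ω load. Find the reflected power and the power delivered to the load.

|Γ| = |(71 − j62.8)/(171 − j62.8)| = 0.52
|Γ|² = 0.271
P_refl = |Γ|²·P_inc = 8.75 W, P_del = (1 − |Γ|²)·P_inc = 23.6 W

P_reflected ≈ 8.75 W; P_delivered ≈ 23.6 W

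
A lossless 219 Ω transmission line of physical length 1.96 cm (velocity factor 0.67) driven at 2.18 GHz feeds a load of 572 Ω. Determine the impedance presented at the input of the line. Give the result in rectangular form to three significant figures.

Z_in ≈ 87.9 − j44.4 Ω

λ = v/f = 0.67·c / 2.18 GHz = 0.0922 m
βl = 2π·l/λ = 2π × 0.213 = 76.5°
tan(βl) = tan(76.5°) = 4.17
Z_in = Z_0·(Z_L + jZ_0·tanβl)/(Z_0 + jZ_L·tanβl)
     = 219·(572 + j914)/(219 + j2390)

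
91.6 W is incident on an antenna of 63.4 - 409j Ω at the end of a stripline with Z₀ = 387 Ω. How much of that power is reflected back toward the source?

|Γ| = |(-323.6 − j409)/(450.4 − j409)| = 0.857
|Γ|² = 0.735
P_refl = |Γ|²·P_inc = 67.3 W, P_del = (1 − |Γ|²)·P_inc = 24.3 W

P_reflected ≈ 67.3 W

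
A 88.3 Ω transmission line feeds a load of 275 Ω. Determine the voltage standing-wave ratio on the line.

For a purely resistive load, VSWR = R_L/Z_0 or Z_0/R_L (whichever > 1) = 275/88.3

VSWR ≈ 3.11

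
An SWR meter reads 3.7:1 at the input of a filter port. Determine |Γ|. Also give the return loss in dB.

|Γ| ≈ 0.574; return loss ≈ 4.81 dB

|Γ| = (S − 1)/(S + 1) = (3.7 − 1)/(3.7 + 1) = 2.7/4.7
RL = −20·log₁₀|Γ| = −20·log₁₀(0.574)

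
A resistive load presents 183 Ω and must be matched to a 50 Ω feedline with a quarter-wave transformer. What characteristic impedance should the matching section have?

Z_qwt ≈ 95.7 Ω

Z_qwt = √(Z_0·R_L) = √(50 × 183) = √9150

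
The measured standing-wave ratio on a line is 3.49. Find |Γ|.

|Γ| = (S − 1)/(S + 1) = (3.49 − 1)/(3.49 + 1) = 2.49/4.49

|Γ| ≈ 0.555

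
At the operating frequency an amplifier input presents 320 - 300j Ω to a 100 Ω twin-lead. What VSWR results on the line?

VSWR ≈ 6.16

Γ = (Z_L − Z_0)/(Z_L + Z_0) = (220 − j300)/(420 − j300)
|Γ| = 372/516 = 0.721
VSWR = (1 + |Γ|)/(1 − |Γ|) = 1.72/0.279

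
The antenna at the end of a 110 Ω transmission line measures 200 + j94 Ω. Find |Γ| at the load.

|Γ| ≈ 0.402

Γ = (Z_L − Z_0)/(Z_L + Z_0) = (90 + j94)/(310 + j94)
|Γ| = 130/324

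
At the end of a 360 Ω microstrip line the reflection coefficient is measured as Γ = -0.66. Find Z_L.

Z_L = Z_0·(1 + Γ)/(1 − Γ) = 360·(0.34)/(1.66)

Z_L ≈ 73.7 Ω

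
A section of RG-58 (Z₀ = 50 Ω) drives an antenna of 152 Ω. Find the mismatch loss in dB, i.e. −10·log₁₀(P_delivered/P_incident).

mismatch loss ≈ 1.28 dB

Γ = (152 − 50)/(152 + 50) = 0.505
|Γ|² = 0.255, so P_del/P_inc = 1 − |Γ|² = 0.745
ML = −10·log₁₀(1 − |Γ|²)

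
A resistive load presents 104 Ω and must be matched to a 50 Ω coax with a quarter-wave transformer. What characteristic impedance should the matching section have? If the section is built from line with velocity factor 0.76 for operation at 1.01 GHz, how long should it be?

Z_qwt = √(Z_0·R_L) = √(50 × 104) = √5200
λ = 0.76·c/f = 0.226 m, so l = λ/4 = 0.0564 m

Z_qwt ≈ 72.1 Ω; length ≈ 5.64 cm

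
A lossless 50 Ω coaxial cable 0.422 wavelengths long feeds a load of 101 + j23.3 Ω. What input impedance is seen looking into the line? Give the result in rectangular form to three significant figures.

βl = 2π × 0.422 = 152°
tan(βl) = tan(152°) = -0.534
Z_in = Z_0·(Z_L + jZ_0·tanβl)/(Z_0 + jZ_L·tanβl)
     = 50·(101 − j3.38)/(62.4 − j53.9)

Z_in ≈ 47.7 + j38.5 Ω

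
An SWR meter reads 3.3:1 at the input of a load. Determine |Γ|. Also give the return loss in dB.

|Γ| ≈ 0.535; return loss ≈ 5.43 dB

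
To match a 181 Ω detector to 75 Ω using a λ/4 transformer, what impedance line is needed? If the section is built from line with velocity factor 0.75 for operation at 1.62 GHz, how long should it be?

Z_qwt = √(Z_0·R_L) = √(75 × 181) = √13580
λ = 0.75·c/f = 0.139 m, so l = λ/4 = 0.0347 m

Z_qwt ≈ 117 Ω; length ≈ 3.47 cm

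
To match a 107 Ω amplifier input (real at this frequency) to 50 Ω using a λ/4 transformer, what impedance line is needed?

Z_qwt = √(Z_0·R_L) = √(50 × 107) = √5350

Z_qwt ≈ 73.1 Ω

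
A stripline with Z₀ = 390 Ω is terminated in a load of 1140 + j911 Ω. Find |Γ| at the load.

|Γ| ≈ 0.663

Γ = (Z_L − Z_0)/(Z_L + Z_0) = (750 + j911)/(1530 + j911)
|Γ| = 1180/1780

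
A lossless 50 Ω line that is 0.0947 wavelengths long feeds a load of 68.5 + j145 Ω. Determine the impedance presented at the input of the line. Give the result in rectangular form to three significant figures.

βl = 2π × 0.0947 = 34.1°
tan(βl) = tan(34.1°) = 0.677
Z_in = Z_0·(Z_L + jZ_0·tanβl)/(Z_0 + jZ_L·tanβl)
     = 50·(68.5 + j179)/(-48.1 + j46.4)

Z_in ≈ 55.9 − j132 Ω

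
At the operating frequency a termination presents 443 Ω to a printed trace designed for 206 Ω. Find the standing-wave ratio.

VSWR ≈ 2.15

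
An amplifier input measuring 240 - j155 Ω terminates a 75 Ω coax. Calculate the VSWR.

Γ = (Z_L − Z_0)/(Z_L + Z_0) = (165 − j155)/(315 − j155)
|Γ| = 226/351 = 0.645
VSWR = (1 + |Γ|)/(1 − |Γ|) = 1.64/0.355

VSWR ≈ 4.63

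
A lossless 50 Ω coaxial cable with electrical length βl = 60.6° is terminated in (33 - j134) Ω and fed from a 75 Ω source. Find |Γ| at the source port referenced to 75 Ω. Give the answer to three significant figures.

|Γ| ≈ 0.901

tan(βl) = 1.77
Z_in = Z_0·(Z_L + jZ_0·tanβl)/(Z_0 + jZ_L·tanβl) = 3.97 − j8.67 Ω
Γ_s = (Z_in − Z_s)/(Z_in + Z_s) = (-71 − j8.67)/(79 − j8.67), |Γ_s| = 0.901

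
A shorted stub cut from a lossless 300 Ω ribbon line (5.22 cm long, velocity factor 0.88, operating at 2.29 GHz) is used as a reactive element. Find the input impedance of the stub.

Z_in ≈ −j91.7 Ω

λ = v/f = 0.88·c / 2.29 GHz = 0.115 m
βl = 2π·l/λ = 2π × 0.453 = 163°
tan(βl) = -0.306
For a shorted stub, Z_in = jZ_0·tan(βl)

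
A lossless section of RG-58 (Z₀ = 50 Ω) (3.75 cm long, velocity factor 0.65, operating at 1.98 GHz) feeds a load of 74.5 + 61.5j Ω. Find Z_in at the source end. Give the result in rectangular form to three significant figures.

Z_in ≈ 21.3 + j20.8 Ω

λ = v/f = 0.65·c / 1.98 GHz = 0.0985 m
βl = 2π·l/λ = 2π × 0.381 = 137°
tan(βl) = tan(137°) = -0.93
Z_in = Z_0·(Z_L + jZ_0·tanβl)/(Z_0 + jZ_L·tanβl)
     = 50·(74.5 + j15)/(107 − j69.3)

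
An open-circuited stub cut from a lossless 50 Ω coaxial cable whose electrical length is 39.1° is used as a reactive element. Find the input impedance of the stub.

tan(βl) = 0.813
For an open-circuited stub, Z_in = −jZ_0·cot(βl) = −jZ_0/tan(βl)

Z_in ≈ −j61.5 Ω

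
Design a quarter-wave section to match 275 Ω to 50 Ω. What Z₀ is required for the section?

Z_qwt ≈ 117 Ω

Z_qwt = √(Z_0·R_L) = √(50 × 275) = √13750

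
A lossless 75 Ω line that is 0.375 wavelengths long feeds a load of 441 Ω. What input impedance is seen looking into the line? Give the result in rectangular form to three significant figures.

Z_in ≈ 24.8 + j70.8 Ω

βl = 2π × 0.375 = 135°
tan(βl) = tan(135°) = -1
Z_in = Z_0·(Z_L + jZ_0·tanβl)/(Z_0 + jZ_L·tanβl)
     = 75·(441 − j75)/(75 − j441)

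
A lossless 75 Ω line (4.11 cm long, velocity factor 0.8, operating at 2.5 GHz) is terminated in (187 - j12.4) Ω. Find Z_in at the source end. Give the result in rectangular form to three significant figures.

λ = v/f = 0.8·c / 2.5 GHz = 0.096 m
βl = 2π·l/λ = 2π × 0.428 = 154°
tan(βl) = tan(154°) = -0.485
Z_in = Z_0·(Z_L + jZ_0·tanβl)/(Z_0 + jZ_L·tanβl)
     = 75·(187 − j48.8)/(69 − j90.7)

Z_in ≈ 100 + j78.5 Ω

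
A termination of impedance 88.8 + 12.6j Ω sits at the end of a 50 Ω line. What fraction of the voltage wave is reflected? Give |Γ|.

Γ = (Z_L − Z_0)/(Z_L + Z_0) = (38.8 + j12.6)/(138.8 + j12.6)
|Γ| = 40.8/139

|Γ| ≈ 0.293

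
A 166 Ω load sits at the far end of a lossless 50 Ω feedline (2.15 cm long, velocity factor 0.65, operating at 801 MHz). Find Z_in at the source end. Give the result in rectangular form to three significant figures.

Z_in ≈ 43.9 − j59.3 Ω

λ = v/f = 0.65·c / 801 MHz = 0.243 m
βl = 2π·l/λ = 2π × 0.0883 = 31.8°
tan(βl) = tan(31.8°) = 0.62
Z_in = Z_0·(Z_L + jZ_0·tanβl)/(Z_0 + jZ_L·tanβl)
     = 50·(166 + j31)/(50 + j103)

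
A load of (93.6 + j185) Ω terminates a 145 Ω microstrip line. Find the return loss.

RL ≈ 3.93 dB

Γ = (-51.4 + j185)/(238.6 + j185), |Γ| = 0.636
RL = −20·log₁₀|Γ| = −20·log₁₀(0.636)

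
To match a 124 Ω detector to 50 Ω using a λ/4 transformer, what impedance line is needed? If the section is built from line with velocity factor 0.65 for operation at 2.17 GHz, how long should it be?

Z_qwt = √(Z_0·R_L) = √(50 × 124) = √6200
λ = 0.65·c/f = 0.0899 m, so l = λ/4 = 0.0225 m

Z_qwt ≈ 78.7 Ω; length ≈ 2.25 cm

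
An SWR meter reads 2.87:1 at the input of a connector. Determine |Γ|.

|Γ| = (S − 1)/(S + 1) = (2.87 − 1)/(2.87 + 1) = 1.87/3.87

|Γ| ≈ 0.483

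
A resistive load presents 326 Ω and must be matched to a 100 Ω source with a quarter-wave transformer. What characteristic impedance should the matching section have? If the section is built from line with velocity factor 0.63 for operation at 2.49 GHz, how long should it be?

Z_qwt = √(Z_0·R_L) = √(100 × 326) = √32600
λ = 0.63·c/f = 0.0759 m, so l = λ/4 = 0.019 m

Z_qwt ≈ 181 Ω; length ≈ 1.9 cm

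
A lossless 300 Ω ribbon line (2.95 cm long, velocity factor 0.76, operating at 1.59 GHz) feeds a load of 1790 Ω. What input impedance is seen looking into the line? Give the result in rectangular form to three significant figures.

Z_in ≈ 54.3 − j83.1 Ω

λ = v/f = 0.76·c / 1.59 GHz = 0.143 m
βl = 2π·l/λ = 2π × 0.206 = 74.1°
tan(βl) = tan(74.1°) = 3.5
Z_in = Z_0·(Z_L + jZ_0·tanβl)/(Z_0 + jZ_L·tanβl)
     = 300·(1790 + j1050)/(300 + j6270)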